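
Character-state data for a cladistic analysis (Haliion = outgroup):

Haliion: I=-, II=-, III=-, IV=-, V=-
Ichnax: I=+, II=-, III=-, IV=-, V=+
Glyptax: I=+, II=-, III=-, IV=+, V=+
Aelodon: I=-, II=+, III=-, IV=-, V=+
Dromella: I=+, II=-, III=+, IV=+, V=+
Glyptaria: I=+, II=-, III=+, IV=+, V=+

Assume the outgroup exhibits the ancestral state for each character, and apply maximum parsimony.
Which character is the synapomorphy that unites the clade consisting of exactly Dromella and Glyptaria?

The outgroup has state '-' for every character, so '+' is the derived state throughout.
I (derived state '+') is shared by Dromella, Glyptaria, Glyptax, and Ichnax — a synapomorphy uniting that clade.
II: derived state '+' in Aelodon only — an autapomorphy, so it tells us nothing about relationships among taxa.
III (derived state '+') is shared by Dromella and Glyptaria — a synapomorphy uniting that clade.
Only Dromella, Glyptaria, and Glyptax show the derived state '+' for IV, supporting them as a clade.
All ingroup taxa share the derived state '+' for V; it defines the ingroup but does not resolve relationships within it.
Most parsimonious ingroup topology: ((Ichnax,(Glyptax,(Dromella,Glyptaria))),Aelodon).
The clade {Dromella, Glyptaria} is supported by III: its derived state '+' occurs in exactly those taxa and in no other taxon (including the outgroup).

III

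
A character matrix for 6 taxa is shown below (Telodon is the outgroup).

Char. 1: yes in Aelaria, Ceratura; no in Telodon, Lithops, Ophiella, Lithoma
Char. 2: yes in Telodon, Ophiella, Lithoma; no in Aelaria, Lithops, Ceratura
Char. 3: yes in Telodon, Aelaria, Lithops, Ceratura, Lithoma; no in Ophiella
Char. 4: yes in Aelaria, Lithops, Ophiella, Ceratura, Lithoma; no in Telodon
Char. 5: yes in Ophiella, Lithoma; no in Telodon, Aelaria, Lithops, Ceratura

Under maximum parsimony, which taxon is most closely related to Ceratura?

Aelaria

Character polarity is set by the outgroup: the derived state is whichever differs from the outgroup's state, so for Char. 2, Char. 3 the derived state is 'no', and for the remaining characters it is 'yes'.
Char. 1: derived state 'yes' in Aelaria and Ceratura only — synapomorphy for {Aelaria, Ceratura}.
Only Aelaria, Ceratura, and Lithops show the derived state 'no' for Char. 2, supporting them as a clade.
Char. 3: derived state 'no' in Ophiella only — an autapomorphy, so it tells us nothing about relationships among taxa.
Char. 4 (derived state 'yes') is shared by all ingroup taxa — unites the whole ingroup.
Only Lithoma and Ophiella show the derived state 'yes' for Char. 5, supporting them as a clade.
Most parsimonious ingroup topology: (((Aelaria,Ceratura),Lithops),(Ophiella,Lithoma)).
Ceratura and Aelaria form a cherry on this tree, so they are sister taxa.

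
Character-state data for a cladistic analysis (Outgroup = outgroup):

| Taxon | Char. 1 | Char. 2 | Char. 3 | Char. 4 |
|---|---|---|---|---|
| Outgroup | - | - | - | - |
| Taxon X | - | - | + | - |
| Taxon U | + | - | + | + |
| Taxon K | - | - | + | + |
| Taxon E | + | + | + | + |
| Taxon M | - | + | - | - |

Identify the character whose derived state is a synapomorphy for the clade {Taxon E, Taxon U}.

Char. 1

The outgroup has state '-' for every character, so '+' is the derived state throughout.
Only Taxon E and Taxon U show the derived state '+' for Char. 1, supporting them as a clade.
Char. 2 groups Taxon E and Taxon M, which is incompatible with the clades supported by the remaining characters; treating it as convergent (homoplasy) costs fewer steps than any alternative tree.
Char. 3 (derived state '+') is shared by Taxon E, Taxon K, Taxon U, and Taxon X — a synapomorphy uniting that clade.
Only Taxon E, Taxon K, and Taxon U show the derived state '+' for Char. 4, supporting them as a clade.
Most parsimonious ingroup topology: ((Taxon X,((Taxon U,Taxon E),Taxon K)),Taxon M).
The clade {Taxon E, Taxon U} is supported by Char. 1: its derived state '+' occurs in exactly those taxa and in no other taxon (including the outgroup).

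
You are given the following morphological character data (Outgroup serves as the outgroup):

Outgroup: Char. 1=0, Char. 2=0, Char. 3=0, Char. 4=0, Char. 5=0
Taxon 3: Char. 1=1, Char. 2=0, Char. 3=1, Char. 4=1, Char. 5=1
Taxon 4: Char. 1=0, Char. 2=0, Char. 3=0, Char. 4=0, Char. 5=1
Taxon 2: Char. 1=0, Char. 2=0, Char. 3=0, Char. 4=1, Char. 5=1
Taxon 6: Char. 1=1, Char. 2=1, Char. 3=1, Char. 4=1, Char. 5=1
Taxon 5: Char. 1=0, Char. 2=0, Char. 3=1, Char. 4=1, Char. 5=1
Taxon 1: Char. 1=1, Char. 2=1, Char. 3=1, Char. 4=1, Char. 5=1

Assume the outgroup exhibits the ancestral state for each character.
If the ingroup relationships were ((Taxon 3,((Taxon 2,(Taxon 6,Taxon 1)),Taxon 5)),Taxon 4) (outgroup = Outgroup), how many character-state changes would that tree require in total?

Map each character onto ((Taxon 3,((Taxon 2,(Taxon 6,Taxon 1)),Taxon 5)),Taxon 4) (rooted by Outgroup) and count the minimum state changes it requires (Fitch parsimony):
Char. 1: 2; Char. 2: 1; Char. 3: 2; Char. 4: 1; Char. 5: 1.
Total tree length = 7.

7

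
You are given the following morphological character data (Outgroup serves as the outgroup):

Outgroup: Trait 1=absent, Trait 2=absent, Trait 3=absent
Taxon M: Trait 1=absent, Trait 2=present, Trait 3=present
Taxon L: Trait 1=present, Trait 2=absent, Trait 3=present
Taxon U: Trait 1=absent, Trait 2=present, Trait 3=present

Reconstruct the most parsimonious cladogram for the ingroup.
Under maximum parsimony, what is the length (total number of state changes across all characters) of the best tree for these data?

The outgroup has state 'absent' for every character, so 'present' is the derived state throughout.
Trait 1: derived state 'present' in Taxon L only — an autapomorphy, so it tells us nothing about relationships among taxa.
Only Taxon M and Taxon U show the derived state 'present' for Trait 2, supporting them as a clade.
All ingroup taxa share the derived state 'present' for Trait 3; it defines the ingroup but does not resolve relationships within it.
Most parsimonious ingroup topology: ((Taxon M,Taxon U),Taxon L).
Changes per character on this tree: Trait 1: 1; Trait 2: 1; Trait 3: 1.
Total = 3.

3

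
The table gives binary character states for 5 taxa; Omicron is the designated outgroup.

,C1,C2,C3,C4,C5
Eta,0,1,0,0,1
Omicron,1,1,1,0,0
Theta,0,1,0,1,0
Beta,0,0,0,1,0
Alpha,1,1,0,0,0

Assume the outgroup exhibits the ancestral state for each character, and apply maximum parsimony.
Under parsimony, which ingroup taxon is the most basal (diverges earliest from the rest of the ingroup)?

Alpha

Character polarity is set by the outgroup: the derived state is whichever differs from the outgroup's state, so for C1, C2, C3 the derived state is '0', and for the remaining characters it is '1'.
Only Beta, Eta, and Theta show the derived state '0' for C1, supporting them as a clade.
C2 (derived state '0') is unique to Beta (autapomorphy; uninformative for grouping).
C3 (derived state '0') is shared by all ingroup taxa — unites the whole ingroup.
C4: derived state '1' in Beta and Theta only — synapomorphy for {Beta, Theta}.
C5: derived state '1' in Eta only — an autapomorphy, so it tells us nothing about relationships among taxa.
Most parsimonious ingroup topology: (Alpha,((Beta,Theta),Eta)).
Alpha is sister to the clade containing all other ingroup taxa, so it is the earliest-diverging (most basal) ingroup lineage.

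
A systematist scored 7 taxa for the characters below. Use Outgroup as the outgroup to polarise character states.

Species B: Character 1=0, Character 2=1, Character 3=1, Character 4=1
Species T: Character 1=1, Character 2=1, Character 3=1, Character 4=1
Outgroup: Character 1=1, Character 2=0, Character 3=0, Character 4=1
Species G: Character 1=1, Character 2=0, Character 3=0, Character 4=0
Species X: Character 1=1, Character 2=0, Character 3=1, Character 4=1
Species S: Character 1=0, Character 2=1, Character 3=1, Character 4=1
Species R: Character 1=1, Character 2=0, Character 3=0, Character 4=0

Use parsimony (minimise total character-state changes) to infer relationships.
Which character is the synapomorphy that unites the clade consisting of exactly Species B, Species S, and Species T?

Character 2

Character polarity is set by the outgroup: the derived state is whichever differs from the outgroup's state, so for Character 1, Character 4 the derived state is '0', and for the remaining characters it is '1'.
Character 1 (derived state '0') is shared by Species B and Species S — a synapomorphy uniting that clade.
Character 2 (derived state '1') is shared by Species B, Species S, and Species T — a synapomorphy uniting that clade.
Character 3 (derived state '1') is shared by Species B, Species S, Species T, and Species X — a synapomorphy uniting that clade.
Character 4 (derived state '0') is shared by Species G and Species R — a synapomorphy uniting that clade.
Most parsimonious ingroup topology: ((Species R,Species G),(((Species S,Species B),Species T),Species X)).
The clade {Species B, Species S, Species T} is supported by Character 2: its derived state '1' occurs in exactly those taxa and in no other taxon (including the outgroup).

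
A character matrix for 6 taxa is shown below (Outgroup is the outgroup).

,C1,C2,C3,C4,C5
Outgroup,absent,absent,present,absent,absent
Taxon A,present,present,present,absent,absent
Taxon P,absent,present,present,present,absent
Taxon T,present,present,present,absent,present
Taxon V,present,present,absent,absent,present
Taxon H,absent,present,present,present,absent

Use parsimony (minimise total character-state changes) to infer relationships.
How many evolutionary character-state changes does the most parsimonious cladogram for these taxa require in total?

5

Character polarity is set by the outgroup: the derived state is whichever differs from the outgroup's state, so for C3 the derived state is 'absent', and for the remaining characters it is 'present'.
Only Taxon A, Taxon T, and Taxon V show the derived state 'present' for C1, supporting them as a clade.
C2 (derived state 'present') is shared by all ingroup taxa — unites the whole ingroup.
C3: derived state 'absent' in Taxon V only — an autapomorphy, so it tells us nothing about relationships among taxa.
C4: derived state 'present' in Taxon H and Taxon P only — synapomorphy for {Taxon H, Taxon P}.
C5: derived state 'present' in Taxon T and Taxon V only — synapomorphy for {Taxon T, Taxon V}.
Most parsimonious ingroup topology: ((Taxon A,(Taxon T,Taxon V)),(Taxon P,Taxon H)).
Changes per character on this tree: C1: 1; C2: 1; C3: 1; C4: 1; C5: 1.
Total = 5.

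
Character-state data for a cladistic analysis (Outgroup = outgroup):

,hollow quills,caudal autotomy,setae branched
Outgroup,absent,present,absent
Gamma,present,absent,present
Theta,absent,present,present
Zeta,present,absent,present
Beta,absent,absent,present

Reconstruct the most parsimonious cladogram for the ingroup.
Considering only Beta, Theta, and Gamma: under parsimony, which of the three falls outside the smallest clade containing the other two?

Character polarity is set by the outgroup: the derived state is whichever differs from the outgroup's state, so for caudal autotomy the derived state is 'absent', and for the remaining characters it is 'present'.
Only Gamma and Zeta show the derived state 'present' for hollow quills, supporting them as a clade.
Only Beta, Gamma, and Zeta show the derived state 'absent' for caudal autotomy, supporting them as a clade.
setae branched (derived state 'present') is shared by all ingroup taxa — unites the whole ingroup.
Most parsimonious ingroup topology: (((Gamma,Zeta),Beta),Theta).
Gamma and Beta share a more recent common ancestor with each other than either does with Theta, so Theta is the least closely related of the three.

Theta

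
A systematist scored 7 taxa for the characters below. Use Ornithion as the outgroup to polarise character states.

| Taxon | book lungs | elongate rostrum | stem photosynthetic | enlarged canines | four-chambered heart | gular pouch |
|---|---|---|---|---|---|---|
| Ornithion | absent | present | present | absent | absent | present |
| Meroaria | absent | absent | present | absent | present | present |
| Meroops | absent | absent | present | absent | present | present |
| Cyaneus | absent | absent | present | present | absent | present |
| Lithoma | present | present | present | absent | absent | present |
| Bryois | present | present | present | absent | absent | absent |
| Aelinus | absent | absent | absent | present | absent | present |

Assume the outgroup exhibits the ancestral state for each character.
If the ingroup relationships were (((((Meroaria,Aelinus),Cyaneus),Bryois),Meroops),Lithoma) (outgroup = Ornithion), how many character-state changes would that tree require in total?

10

Map each character onto (((((Meroaria,Aelinus),Cyaneus),Bryois),Meroops),Lithoma) (rooted by Ornithion) and count the minimum state changes it requires (Fitch parsimony):
book lungs: 2; elongate rostrum: 2; stem photosynthetic: 1; enlarged canines: 2; four-chambered heart: 2; gular pouch: 1.
Total tree length = 10.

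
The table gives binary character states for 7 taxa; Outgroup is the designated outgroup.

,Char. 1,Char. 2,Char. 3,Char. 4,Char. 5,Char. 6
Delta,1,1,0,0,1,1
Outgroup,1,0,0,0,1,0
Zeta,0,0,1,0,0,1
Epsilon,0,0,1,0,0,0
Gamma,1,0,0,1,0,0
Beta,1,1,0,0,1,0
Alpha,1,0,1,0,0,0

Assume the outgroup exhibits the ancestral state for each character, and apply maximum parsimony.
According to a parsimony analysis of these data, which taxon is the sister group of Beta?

Delta

Character polarity is set by the outgroup: the derived state is whichever differs from the outgroup's state, so for Char. 1, Char. 5 the derived state is '0', and for the remaining characters it is '1'.
Char. 1 (derived state '0') is shared by Epsilon and Zeta — a synapomorphy uniting that clade.
Char. 2: derived state '1' in Beta and Delta only — synapomorphy for {Beta, Delta}.
Char. 3: derived state '1' in Alpha, Epsilon, and Zeta only — synapomorphy for {Alpha, Epsilon, Zeta}.
Char. 4: derived state '1' in Gamma only — an autapomorphy, so it tells us nothing about relationships among taxa.
Only Alpha, Epsilon, Gamma, and Zeta show the derived state '0' for Char. 5, supporting them as a clade.
Char. 6 groups Delta and Zeta, which is incompatible with the clades supported by the remaining characters; treating it as convergent (homoplasy) costs fewer steps than any alternative tree.
Most parsimonious ingroup topology: ((((Zeta,Epsilon),Alpha),Gamma),(Delta,Beta)).
Beta and Delta form a cherry on this tree, so they are sister taxa.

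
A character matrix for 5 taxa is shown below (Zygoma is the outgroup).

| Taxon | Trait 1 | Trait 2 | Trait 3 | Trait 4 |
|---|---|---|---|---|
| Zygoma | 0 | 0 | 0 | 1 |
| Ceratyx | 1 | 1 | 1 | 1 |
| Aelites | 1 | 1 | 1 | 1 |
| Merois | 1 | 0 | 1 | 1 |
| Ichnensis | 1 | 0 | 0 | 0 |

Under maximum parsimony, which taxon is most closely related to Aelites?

Character polarity is set by the outgroup: the derived state is whichever differs from the outgroup's state, so for Trait 4 the derived state is '0', and for the remaining characters it is '1'.
Trait 1 (derived state '1') is shared by all ingroup taxa — unites the whole ingroup.
Trait 2 (derived state '1') is shared by Aelites and Ceratyx — a synapomorphy uniting that clade.
Trait 3 (derived state '1') is shared by Aelites, Ceratyx, and Merois — a synapomorphy uniting that clade.
Trait 4: derived state '0' in Ichnensis only — an autapomorphy, so it tells us nothing about relationships among taxa.
Most parsimonious ingroup topology: (((Ceratyx,Aelites),Merois),Ichnensis).
Aelites and Ceratyx form a cherry on this tree, so they are sister taxa.

Ceratyx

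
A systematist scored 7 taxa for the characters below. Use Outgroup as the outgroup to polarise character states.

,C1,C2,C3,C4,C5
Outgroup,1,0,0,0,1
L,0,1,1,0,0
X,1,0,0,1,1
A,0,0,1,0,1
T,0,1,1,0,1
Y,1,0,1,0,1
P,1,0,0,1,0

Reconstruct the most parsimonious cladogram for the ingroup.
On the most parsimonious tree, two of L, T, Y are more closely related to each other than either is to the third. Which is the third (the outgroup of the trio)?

Character polarity is set by the outgroup: the derived state is whichever differs from the outgroup's state, so for C1, C5 the derived state is '0', and for the remaining characters it is '1'.
C1: derived state '0' in A, L, and T only — synapomorphy for {A, L, T}.
C2 (derived state '1') is shared by L and T — a synapomorphy uniting that clade.
C3: derived state '1' in A, L, T, and Y only — synapomorphy for {A, L, T, Y}.
Only P and X show the derived state '1' for C4, supporting them as a clade.
C5 groups L and P, which is incompatible with the clades supported by the remaining characters; treating it as convergent (homoplasy) costs fewer steps than any alternative tree.
Most parsimonious ingroup topology: ((((L,T),A),Y),(X,P)).
T and L share a more recent common ancestor with each other than either does with Y, so Y is the least closely related of the three.

Y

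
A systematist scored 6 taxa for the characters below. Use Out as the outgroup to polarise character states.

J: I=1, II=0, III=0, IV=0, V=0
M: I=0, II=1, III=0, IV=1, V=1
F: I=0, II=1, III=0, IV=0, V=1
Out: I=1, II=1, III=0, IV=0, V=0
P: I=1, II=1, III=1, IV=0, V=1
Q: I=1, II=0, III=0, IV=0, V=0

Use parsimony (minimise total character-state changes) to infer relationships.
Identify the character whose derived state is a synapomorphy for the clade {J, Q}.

II

Character polarity is set by the outgroup: the derived state is whichever differs from the outgroup's state, so for I, II the derived state is '0', and for the remaining characters it is '1'.
I (derived state '0') is shared by F and M — a synapomorphy uniting that clade.
II: derived state '0' in J and Q only — synapomorphy for {J, Q}.
III (derived state '1') is unique to P (autapomorphy; uninformative for grouping).
IV: derived state '1' in M only — an autapomorphy, so it tells us nothing about relationships among taxa.
Only F, M, and P show the derived state '1' for V, supporting them as a clade.
Most parsimonious ingroup topology: ((P,(M,F)),(Q,J)).
The clade {J, Q} is supported by II: its derived state '0' occurs in exactly those taxa and in no other taxon (including the outgroup).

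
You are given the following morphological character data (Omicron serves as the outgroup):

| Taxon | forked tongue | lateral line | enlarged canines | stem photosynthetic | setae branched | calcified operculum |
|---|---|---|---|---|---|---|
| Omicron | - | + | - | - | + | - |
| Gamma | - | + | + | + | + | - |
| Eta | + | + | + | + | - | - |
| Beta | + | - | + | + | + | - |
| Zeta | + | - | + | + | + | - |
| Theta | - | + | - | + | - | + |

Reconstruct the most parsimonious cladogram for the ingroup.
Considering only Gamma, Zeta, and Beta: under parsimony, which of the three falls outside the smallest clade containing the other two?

Character polarity is set by the outgroup: the derived state is whichever differs from the outgroup's state, so for lateral line, setae branched the derived state is '-', and for the remaining characters it is '+'.
forked tongue (derived state '+') is shared by Beta, Eta, and Zeta — a synapomorphy uniting that clade.
Only Beta and Zeta show the derived state '-' for lateral line, supporting them as a clade.
enlarged canines: derived state '+' in Beta, Eta, Gamma, and Zeta only — synapomorphy for {Beta, Eta, Gamma, Zeta}.
stem photosynthetic (derived state '+') is shared by all ingroup taxa — unites the whole ingroup.
setae branched (state '-') occurs in Eta and Theta but conflicts with the nesting implied by the other characters — most parsimoniously interpreted as homoplasy.
calcified operculum: derived state '+' in Theta only — an autapomorphy, so it tells us nothing about relationships among taxa.
Most parsimonious ingroup topology: ((Gamma,(Eta,(Beta,Zeta))),Theta).
Zeta and Beta share a more recent common ancestor with each other than either does with Gamma, so Gamma is the least closely related of the three.

Gamma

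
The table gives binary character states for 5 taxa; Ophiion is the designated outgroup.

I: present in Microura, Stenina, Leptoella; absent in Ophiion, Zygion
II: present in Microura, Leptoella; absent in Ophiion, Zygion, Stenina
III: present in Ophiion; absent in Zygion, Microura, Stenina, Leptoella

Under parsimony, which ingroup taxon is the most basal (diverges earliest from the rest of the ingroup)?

Character polarity is set by the outgroup: the derived state is whichever differs from the outgroup's state, so for III the derived state is 'absent', and for the remaining characters it is 'present'.
I: derived state 'present' in Leptoella, Microura, and Stenina only — synapomorphy for {Leptoella, Microura, Stenina}.
II: derived state 'present' in Leptoella and Microura only — synapomorphy for {Leptoella, Microura}.
All ingroup taxa share the derived state 'absent' for III; it defines the ingroup but does not resolve relationships within it.
Most parsimonious ingroup topology: (Zygion,((Microura,Leptoella),Stenina)).
Zygion is sister to the clade containing all other ingroup taxa, so it is the earliest-diverging (most basal) ingroup lineage.

Zygion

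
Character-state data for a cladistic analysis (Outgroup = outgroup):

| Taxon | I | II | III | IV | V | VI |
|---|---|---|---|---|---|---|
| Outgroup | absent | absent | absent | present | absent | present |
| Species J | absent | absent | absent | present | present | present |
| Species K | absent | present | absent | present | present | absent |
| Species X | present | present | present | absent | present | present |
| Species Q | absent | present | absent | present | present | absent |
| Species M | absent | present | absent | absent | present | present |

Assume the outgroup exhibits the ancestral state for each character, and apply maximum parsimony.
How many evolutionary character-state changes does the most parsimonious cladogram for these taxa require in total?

Character polarity is set by the outgroup: the derived state is whichever differs from the outgroup's state, so for IV, VI the derived state is 'absent', and for the remaining characters it is 'present'.
I (derived state 'present') is unique to Species X (autapomorphy; uninformative for grouping).
II: derived state 'present' in Species K, Species M, Species Q, and Species X only — synapomorphy for {Species K, Species M, Species Q, Species X}.
III (derived state 'present') is unique to Species X (autapomorphy; uninformative for grouping).
IV: derived state 'absent' in Species M and Species X only — synapomorphy for {Species M, Species X}.
All ingroup taxa share the derived state 'present' for V; it defines the ingroup but does not resolve relationships within it.
Only Species K and Species Q show the derived state 'absent' for VI, supporting them as a clade.
Most parsimonious ingroup topology: (Species J,((Species K,Species Q),(Species X,Species M))).
Changes per character on this tree: I: 1; II: 1; III: 1; IV: 1; V: 1; VI: 1.
Total = 6.

6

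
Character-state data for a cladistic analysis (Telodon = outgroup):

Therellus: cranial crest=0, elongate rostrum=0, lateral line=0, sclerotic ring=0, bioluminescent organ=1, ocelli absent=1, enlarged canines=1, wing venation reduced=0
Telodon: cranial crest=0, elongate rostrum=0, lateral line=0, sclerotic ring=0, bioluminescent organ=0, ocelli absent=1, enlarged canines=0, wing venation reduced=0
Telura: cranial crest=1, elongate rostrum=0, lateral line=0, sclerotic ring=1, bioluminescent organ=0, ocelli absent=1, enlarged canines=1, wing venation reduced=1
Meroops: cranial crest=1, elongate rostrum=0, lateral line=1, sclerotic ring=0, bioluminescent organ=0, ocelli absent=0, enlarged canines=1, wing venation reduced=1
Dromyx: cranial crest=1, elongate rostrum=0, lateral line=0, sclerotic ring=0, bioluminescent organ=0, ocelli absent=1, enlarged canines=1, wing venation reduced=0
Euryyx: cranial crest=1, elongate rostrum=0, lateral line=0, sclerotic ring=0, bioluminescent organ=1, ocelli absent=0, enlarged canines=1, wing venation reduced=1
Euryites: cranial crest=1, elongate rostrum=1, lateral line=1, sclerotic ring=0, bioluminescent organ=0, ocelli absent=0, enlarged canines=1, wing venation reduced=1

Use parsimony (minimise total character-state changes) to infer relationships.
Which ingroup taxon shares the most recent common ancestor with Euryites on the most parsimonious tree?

Character polarity is set by the outgroup: the derived state is whichever differs from the outgroup's state, so for ocelli absent the derived state is '0', and for the remaining characters it is '1'.
cranial crest: derived state '1' in Dromyx, Euryites, Euryyx, Meroops, and Telura only — synapomorphy for {Dromyx, Euryites, Euryyx, Meroops, Telura}.
elongate rostrum: derived state '1' in Euryites only — an autapomorphy, so it tells us nothing about relationships among taxa.
Only Euryites and Meroops show the derived state '1' for lateral line, supporting them as a clade.
sclerotic ring: derived state '1' in Telura only — an autapomorphy, so it tells us nothing about relationships among taxa.
bioluminescent organ groups Euryyx and Therellus, which is incompatible with the clades supported by the remaining characters; treating it as convergent (homoplasy) costs fewer steps than any alternative tree.
ocelli absent: derived state '0' in Euryites, Euryyx, and Meroops only — synapomorphy for {Euryites, Euryyx, Meroops}.
enlarged canines (derived state '1') is shared by all ingroup taxa — unites the whole ingroup.
wing venation reduced (derived state '1') is shared by Euryites, Euryyx, Meroops, and Telura — a synapomorphy uniting that clade.
Most parsimonious ingroup topology: (((((Meroops,Euryites),Euryyx),Telura),Dromyx),Therellus).
Euryites and Meroops form a cherry on this tree, so they are sister taxa.

Meroops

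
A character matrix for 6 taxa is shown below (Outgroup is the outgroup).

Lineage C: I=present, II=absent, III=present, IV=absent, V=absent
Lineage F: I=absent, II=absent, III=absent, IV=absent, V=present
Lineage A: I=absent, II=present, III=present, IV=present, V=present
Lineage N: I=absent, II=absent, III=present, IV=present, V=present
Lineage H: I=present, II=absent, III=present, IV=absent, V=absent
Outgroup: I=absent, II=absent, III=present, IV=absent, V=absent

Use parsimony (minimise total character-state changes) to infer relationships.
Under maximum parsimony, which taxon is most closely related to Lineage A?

Character polarity is set by the outgroup: the derived state is whichever differs from the outgroup's state, so for III the derived state is 'absent', and for the remaining characters it is 'present'.
Only Lineage C and Lineage H show the derived state 'present' for I, supporting them as a clade.
II (derived state 'present') is unique to Lineage A (autapomorphy; uninformative for grouping).
III (derived state 'absent') is unique to Lineage F (autapomorphy; uninformative for grouping).
IV (derived state 'present') is shared by Lineage A and Lineage N — a synapomorphy uniting that clade.
V (derived state 'present') is shared by Lineage A, Lineage F, and Lineage N — a synapomorphy uniting that clade.
Most parsimonious ingroup topology: ((Lineage F,(Lineage N,Lineage A)),(Lineage H,Lineage C)).
Lineage A and Lineage N form a cherry on this tree, so they are sister taxa.

Lineage N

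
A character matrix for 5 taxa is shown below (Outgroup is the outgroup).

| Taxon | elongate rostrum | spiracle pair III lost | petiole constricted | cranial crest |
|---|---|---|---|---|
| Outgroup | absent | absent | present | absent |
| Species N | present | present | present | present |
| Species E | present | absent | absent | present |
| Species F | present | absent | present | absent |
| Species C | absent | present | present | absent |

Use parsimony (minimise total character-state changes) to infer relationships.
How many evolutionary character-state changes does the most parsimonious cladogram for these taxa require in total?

5

Character polarity is set by the outgroup: the derived state is whichever differs from the outgroup's state, so for petiole constricted the derived state is 'absent', and for the remaining characters it is 'present'.
elongate rostrum (derived state 'present') is shared by Species E, Species F, and Species N — a synapomorphy uniting that clade.
spiracle pair III lost (state 'present') occurs in Species C and Species N but conflicts with the nesting implied by the other characters — most parsimoniously interpreted as homoplasy.
petiole constricted (derived state 'absent') is unique to Species E (autapomorphy; uninformative for grouping).
cranial crest: derived state 'present' in Species E and Species N only — synapomorphy for {Species E, Species N}.
Most parsimonious ingroup topology: (((Species N,Species E),Species F),Species C).
Changes per character on this tree: elongate rostrum: 1; spiracle pair III lost: 2; petiole constricted: 1; cranial crest: 1.
Total = 5.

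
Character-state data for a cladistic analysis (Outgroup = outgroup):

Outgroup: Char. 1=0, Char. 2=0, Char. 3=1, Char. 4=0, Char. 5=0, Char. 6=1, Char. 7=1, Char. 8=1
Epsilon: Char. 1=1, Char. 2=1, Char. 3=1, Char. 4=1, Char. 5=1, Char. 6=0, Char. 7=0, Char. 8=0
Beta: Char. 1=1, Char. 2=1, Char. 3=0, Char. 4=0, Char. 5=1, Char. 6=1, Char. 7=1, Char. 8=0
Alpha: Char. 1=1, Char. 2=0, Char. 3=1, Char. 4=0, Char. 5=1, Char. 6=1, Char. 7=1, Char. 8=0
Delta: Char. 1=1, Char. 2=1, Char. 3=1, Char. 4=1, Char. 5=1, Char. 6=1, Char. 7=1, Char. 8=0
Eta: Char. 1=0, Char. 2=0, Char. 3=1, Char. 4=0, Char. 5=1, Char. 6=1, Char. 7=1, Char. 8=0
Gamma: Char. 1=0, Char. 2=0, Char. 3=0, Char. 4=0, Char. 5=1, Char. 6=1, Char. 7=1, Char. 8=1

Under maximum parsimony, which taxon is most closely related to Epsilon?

Delta

Character polarity is set by the outgroup: the derived state is whichever differs from the outgroup's state, so for Char. 3, Char. 6, Char. 7, Char. 8 the derived state is '0', and for the remaining characters it is '1'.
Only Alpha, Beta, Delta, and Epsilon show the derived state '1' for Char. 1, supporting them as a clade.
Char. 2 (derived state '1') is shared by Beta, Delta, and Epsilon — a synapomorphy uniting that clade.
Char. 3 (state '0') occurs in Beta and Gamma but conflicts with the nesting implied by the other characters — most parsimoniously interpreted as homoplasy.
Only Delta and Epsilon show the derived state '1' for Char. 4, supporting them as a clade.
All ingroup taxa share the derived state '1' for Char. 5; it defines the ingroup but does not resolve relationships within it.
Char. 6: derived state '0' in Epsilon only — an autapomorphy, so it tells us nothing about relationships among taxa.
Char. 7: derived state '0' in Epsilon only — an autapomorphy, so it tells us nothing about relationships among taxa.
Char. 8 (derived state '0') is shared by Alpha, Beta, Delta, Epsilon, and Eta — a synapomorphy uniting that clade.
Most parsimonious ingroup topology: (((((Epsilon,Delta),Beta),Alpha),Eta),Gamma).
Epsilon and Delta form a cherry on this tree, so they are sister taxa.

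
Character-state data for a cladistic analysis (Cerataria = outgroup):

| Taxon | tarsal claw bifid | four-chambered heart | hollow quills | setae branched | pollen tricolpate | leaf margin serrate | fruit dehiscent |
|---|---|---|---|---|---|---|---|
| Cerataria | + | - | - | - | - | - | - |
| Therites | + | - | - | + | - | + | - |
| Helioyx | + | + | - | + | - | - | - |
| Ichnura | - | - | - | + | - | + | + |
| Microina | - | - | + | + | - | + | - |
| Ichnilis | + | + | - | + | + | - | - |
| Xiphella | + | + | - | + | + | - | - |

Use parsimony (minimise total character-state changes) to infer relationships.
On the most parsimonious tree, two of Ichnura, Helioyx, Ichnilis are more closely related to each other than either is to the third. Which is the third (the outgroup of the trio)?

Ichnura

Character polarity is set by the outgroup: the derived state is whichever differs from the outgroup's state, so for tarsal claw bifid the derived state is '-', and for the remaining characters it is '+'.
tarsal claw bifid: derived state '-' in Ichnura and Microina only — synapomorphy for {Ichnura, Microina}.
four-chambered heart (derived state '+') is shared by Helioyx, Ichnilis, and Xiphella — a synapomorphy uniting that clade.
hollow quills: derived state '+' in Microina only — an autapomorphy, so it tells us nothing about relationships among taxa.
setae branched (derived state '+') is shared by all ingroup taxa — unites the whole ingroup.
Only Ichnilis and Xiphella show the derived state '+' for pollen tricolpate, supporting them as a clade.
leaf margin serrate: derived state '+' in Ichnura, Microina, and Therites only — synapomorphy for {Ichnura, Microina, Therites}.
fruit dehiscent: derived state '+' in Ichnura only — an autapomorphy, so it tells us nothing about relationships among taxa.
Most parsimonious ingroup topology: ((Therites,(Ichnura,Microina)),(Helioyx,(Ichnilis,Xiphella))).
Ichnilis and Helioyx share a more recent common ancestor with each other than either does with Ichnura, so Ichnura is the least closely related of the three.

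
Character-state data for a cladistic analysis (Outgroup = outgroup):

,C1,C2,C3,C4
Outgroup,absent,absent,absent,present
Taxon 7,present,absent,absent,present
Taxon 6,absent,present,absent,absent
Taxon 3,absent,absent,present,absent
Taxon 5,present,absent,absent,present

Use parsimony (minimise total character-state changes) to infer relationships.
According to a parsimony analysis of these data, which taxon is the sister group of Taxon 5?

Taxon 7

Character polarity is set by the outgroup: the derived state is whichever differs from the outgroup's state, so for C4 the derived state is 'absent', and for the remaining characters it is 'present'.
C1 (derived state 'present') is shared by Taxon 5 and Taxon 7 — a synapomorphy uniting that clade.
C2 (derived state 'present') is unique to Taxon 6 (autapomorphy; uninformative for grouping).
C3 (derived state 'present') is unique to Taxon 3 (autapomorphy; uninformative for grouping).
C4: derived state 'absent' in Taxon 3 and Taxon 6 only — synapomorphy for {Taxon 3, Taxon 6}.
Most parsimonious ingroup topology: ((Taxon 7,Taxon 5),(Taxon 6,Taxon 3)).
Taxon 5 and Taxon 7 form a cherry on this tree, so they are sister taxa.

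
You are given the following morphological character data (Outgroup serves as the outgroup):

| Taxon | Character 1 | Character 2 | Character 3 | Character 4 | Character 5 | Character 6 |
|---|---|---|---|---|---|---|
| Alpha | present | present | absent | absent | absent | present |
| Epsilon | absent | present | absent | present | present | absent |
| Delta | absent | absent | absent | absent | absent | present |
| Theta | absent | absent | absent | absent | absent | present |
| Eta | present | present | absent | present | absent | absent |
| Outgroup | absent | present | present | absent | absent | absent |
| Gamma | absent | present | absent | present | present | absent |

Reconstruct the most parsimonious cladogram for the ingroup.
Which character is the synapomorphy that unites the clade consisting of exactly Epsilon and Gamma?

Character polarity is set by the outgroup: the derived state is whichever differs from the outgroup's state, so for Character 2, Character 3 the derived state is 'absent', and for the remaining characters it is 'present'.
Character 1 groups Alpha and Eta, which is incompatible with the clades supported by the remaining characters; treating it as convergent (homoplasy) costs fewer steps than any alternative tree.
Character 2: derived state 'absent' in Delta and Theta only — synapomorphy for {Delta, Theta}.
All ingroup taxa share the derived state 'absent' for Character 3; it defines the ingroup but does not resolve relationships within it.
Character 4: derived state 'present' in Epsilon, Eta, and Gamma only — synapomorphy for {Epsilon, Eta, Gamma}.
Character 5 (derived state 'present') is shared by Epsilon and Gamma — a synapomorphy uniting that clade.
Character 6 (derived state 'present') is shared by Alpha, Delta, and Theta — a synapomorphy uniting that clade.
Most parsimonious ingroup topology: (((Epsilon,Gamma),Eta),((Delta,Theta),Alpha)).
The clade {Epsilon, Gamma} is supported by Character 5: its derived state 'present' occurs in exactly those taxa and in no other taxon (including the outgroup).

Character 5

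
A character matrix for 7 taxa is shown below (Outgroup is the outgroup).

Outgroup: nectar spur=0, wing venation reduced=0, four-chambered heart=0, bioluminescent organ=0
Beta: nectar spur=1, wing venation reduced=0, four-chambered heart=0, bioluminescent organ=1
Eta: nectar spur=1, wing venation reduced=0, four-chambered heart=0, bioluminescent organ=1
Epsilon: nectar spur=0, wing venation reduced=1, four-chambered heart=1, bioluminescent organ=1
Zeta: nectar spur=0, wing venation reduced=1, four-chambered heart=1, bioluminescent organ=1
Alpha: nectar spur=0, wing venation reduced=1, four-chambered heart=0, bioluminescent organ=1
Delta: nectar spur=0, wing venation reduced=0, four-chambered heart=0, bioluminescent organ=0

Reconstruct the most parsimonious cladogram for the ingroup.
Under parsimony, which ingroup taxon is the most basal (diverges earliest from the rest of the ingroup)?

The outgroup has state '0' for every character, so '1' is the derived state throughout.
Only Beta and Eta show the derived state '1' for nectar spur, supporting them as a clade.
wing venation reduced (derived state '1') is shared by Alpha, Epsilon, and Zeta — a synapomorphy uniting that clade.
Only Epsilon and Zeta show the derived state '1' for four-chambered heart, supporting them as a clade.
bioluminescent organ: derived state '1' in Alpha, Beta, Epsilon, Eta, and Zeta only — synapomorphy for {Alpha, Beta, Epsilon, Eta, Zeta}.
Most parsimonious ingroup topology: (((Beta,Eta),((Epsilon,Zeta),Alpha)),Delta).
Delta is sister to the clade containing all other ingroup taxa, so it is the earliest-diverging (most basal) ingroup lineage.

Delta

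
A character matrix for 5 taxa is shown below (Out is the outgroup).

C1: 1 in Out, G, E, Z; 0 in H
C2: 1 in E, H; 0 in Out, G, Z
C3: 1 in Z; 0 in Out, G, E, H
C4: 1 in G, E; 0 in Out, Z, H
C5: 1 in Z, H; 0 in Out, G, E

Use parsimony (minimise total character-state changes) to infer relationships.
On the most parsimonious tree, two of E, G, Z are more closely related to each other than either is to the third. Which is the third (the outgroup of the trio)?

Character polarity is set by the outgroup: the derived state is whichever differs from the outgroup's state, so for C1 the derived state is '0', and for the remaining characters it is '1'.
C1: derived state '0' in H only — an autapomorphy, so it tells us nothing about relationships among taxa.
C2 groups E and H, which is incompatible with the clades supported by the remaining characters; treating it as convergent (homoplasy) costs fewer steps than any alternative tree.
C3 (derived state '1') is unique to Z (autapomorphy; uninformative for grouping).
Only E and G show the derived state '1' for C4, supporting them as a clade.
Only H and Z show the derived state '1' for C5, supporting them as a clade.
Most parsimonious ingroup topology: ((G,E),(Z,H)).
G and E share a more recent common ancestor with each other than either does with Z, so Z is the least closely related of the three.

Z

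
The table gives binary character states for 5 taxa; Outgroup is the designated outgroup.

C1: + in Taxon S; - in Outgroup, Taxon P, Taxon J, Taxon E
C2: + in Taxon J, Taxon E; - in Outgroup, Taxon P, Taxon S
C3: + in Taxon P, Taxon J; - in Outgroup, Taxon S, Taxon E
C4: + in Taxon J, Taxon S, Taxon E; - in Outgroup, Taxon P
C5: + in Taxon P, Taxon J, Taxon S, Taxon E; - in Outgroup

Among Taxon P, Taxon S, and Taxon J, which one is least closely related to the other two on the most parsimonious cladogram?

Taxon P

The outgroup has state '-' for every character, so '+' is the derived state throughout.
C1 (derived state '+') is unique to Taxon S (autapomorphy; uninformative for grouping).
C2 (derived state '+') is shared by Taxon E and Taxon J — a synapomorphy uniting that clade.
C3 (state '+') occurs in Taxon J and Taxon P but conflicts with the nesting implied by the other characters — most parsimoniously interpreted as homoplasy.
C4: derived state '+' in Taxon E, Taxon J, and Taxon S only — synapomorphy for {Taxon E, Taxon J, Taxon S}.
C5 (derived state '+') is shared by all ingroup taxa — unites the whole ingroup.
Most parsimonious ingroup topology: (Taxon P,((Taxon J,Taxon E),Taxon S)).
Taxon S and Taxon J share a more recent common ancestor with each other than either does with Taxon P, so Taxon P is the least closely related of the three.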